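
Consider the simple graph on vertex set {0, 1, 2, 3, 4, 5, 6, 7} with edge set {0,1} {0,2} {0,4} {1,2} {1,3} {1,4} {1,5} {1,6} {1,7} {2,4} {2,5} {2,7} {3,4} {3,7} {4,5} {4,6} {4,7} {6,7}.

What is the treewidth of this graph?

A width-3 tree decomposition is:
Bags: B1 = {1, 2, 4, 5}  B2 = {1, 2, 4, 7}  B3 = {0, 1, 2, 4}  B4 = {1, 3, 4, 7}  B5 = {1, 4, 6, 7}
Tree: B1–B2, B2–B3, B2–B4, B4–B5
Each bag holds 4 vertices, so the decomposition has width 3, which upper-bounds the treewidth. For the lower bound, the 4 vertices {0, 1, 2, 4} are pairwise adjacent, and any tree decomposition puts a clique entirely inside one bag — forcing width ≥ 3. Therefore the treewidth is 3.

3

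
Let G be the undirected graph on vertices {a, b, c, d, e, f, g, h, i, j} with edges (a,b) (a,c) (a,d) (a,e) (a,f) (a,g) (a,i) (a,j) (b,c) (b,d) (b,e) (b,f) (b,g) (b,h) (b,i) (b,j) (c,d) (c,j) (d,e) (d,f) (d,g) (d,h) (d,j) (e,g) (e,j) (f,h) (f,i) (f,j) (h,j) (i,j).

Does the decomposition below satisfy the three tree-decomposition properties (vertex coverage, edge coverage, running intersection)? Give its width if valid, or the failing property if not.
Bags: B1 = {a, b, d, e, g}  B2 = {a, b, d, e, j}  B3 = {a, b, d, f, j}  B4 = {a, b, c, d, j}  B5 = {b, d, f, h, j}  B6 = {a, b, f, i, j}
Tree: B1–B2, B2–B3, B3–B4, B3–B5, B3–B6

Vertex coverage: the bags together contain {a, b, c, d, e, f, g, h, i, j}, the full vertex set. Edge coverage: each edge of G has both endpoints in at least one bag. Running intersection: for every vertex, the bags containing it form a connected subtree. All three properties hold, so this is a valid tree decomposition of width max|bag| − 1 = 4, and hence tw(G) ≤ 4.

Yes; width 4.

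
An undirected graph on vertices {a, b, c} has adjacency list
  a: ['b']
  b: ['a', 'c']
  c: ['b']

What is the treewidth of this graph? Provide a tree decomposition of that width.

Treewidth 1.
One such decomposition:
Bags: B1 = {a, b}  B2 = {b, c}
Tree: B1–B2

Every bag has size at most 2, so the width is 2 − 1 = 1 and tw(G) ≤ 1. Any graph with an edge has treewidth ≥ 1, and G has the edge a–b. Therefore the treewidth is 1.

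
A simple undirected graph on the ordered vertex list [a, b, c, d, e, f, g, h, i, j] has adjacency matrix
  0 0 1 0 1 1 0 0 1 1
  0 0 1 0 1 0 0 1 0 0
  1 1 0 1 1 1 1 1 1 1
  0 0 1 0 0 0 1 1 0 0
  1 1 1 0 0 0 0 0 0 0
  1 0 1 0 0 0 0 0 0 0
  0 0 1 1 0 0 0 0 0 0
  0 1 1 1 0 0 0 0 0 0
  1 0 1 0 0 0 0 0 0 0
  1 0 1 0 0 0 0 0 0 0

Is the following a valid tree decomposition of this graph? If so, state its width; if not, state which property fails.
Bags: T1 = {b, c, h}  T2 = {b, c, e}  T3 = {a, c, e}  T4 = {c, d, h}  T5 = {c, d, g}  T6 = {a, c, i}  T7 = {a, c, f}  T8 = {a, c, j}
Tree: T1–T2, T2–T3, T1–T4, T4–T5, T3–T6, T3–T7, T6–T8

Checking the three conditions: (i) the bags cover all of {a, b, c, d, e, f, g, h, i, j}; (ii) for each edge, some bag contains both endpoints; (iii) the bags containing any fixed vertex form a subtree. All hold, so the decomposition is valid with width 3 − 1 = 2.

Yes; width 2.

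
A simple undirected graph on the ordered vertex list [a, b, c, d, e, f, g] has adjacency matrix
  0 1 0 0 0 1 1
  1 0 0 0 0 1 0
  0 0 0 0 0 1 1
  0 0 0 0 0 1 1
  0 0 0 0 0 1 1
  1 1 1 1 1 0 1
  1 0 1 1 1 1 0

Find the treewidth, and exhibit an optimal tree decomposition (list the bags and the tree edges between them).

Each bag holds 3 vertices, so the decomposition has width 2, which upper-bounds the treewidth. Conversely, {d, f, g} is a clique of size 3, and the vertices of any clique must share a bag in every tree decomposition; so some bag has ≥ 3 vertices and tw(G) ≥ 2. Hence tw(G) = 2 exactly.

Treewidth 2.
One such decomposition:
Bags: B1 = {a, f, g}  B2 = {d, f, g}  B3 = {a, b, f}  B4 = {e, f, g}  B5 = {c, f, g}
Tree: B1–B2, B1–B3, B2–B4, B2–B5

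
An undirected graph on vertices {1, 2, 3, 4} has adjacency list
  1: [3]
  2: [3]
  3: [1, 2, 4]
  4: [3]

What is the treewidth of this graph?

A width-1 tree decomposition is:
Bags: B1 = {3, 4}  B2 = {1, 3}  B3 = {2, 3}
Tree: B1–B2, B2–B3
Every bag has size at most 2, so the width is 2 − 1 = 1 and tw(G) ≤ 1. Since G has at least one edge (e.g. 4–3), it is not an edgeless graph, so tw(G) ≥ 1. Hence tw(G) = 1 exactly.

1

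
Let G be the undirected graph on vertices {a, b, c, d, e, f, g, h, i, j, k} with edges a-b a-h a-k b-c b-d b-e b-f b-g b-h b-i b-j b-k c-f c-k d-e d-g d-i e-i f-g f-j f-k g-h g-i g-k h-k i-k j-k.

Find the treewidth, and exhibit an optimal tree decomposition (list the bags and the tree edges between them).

The largest bag has 4 vertices, giving width 3; this decomposition certifies tw(G) ≤ 3. For the lower bound, the 4 vertices {b, d, g, i} are pairwise adjacent, and any tree decomposition puts a clique entirely inside one bag — forcing width ≥ 3. Combining the bounds, tw(G) = 3.

Treewidth 3.
One optimal decomposition is:
Bags: B1 = {b, f, g, k}  B2 = {b, g, i, k}  B3 = {b, d, g, i}  B4 = {b, g, h, k}  B5 = {a, b, h, k}  B6 = {b, c, f, k}  B7 = {b, d, e, i}  B8 = {b, f, j, k}
Tree: B1–B2, B2–B3, B2–B4, B4–B5, B1–B6, B3–B7, B1–B8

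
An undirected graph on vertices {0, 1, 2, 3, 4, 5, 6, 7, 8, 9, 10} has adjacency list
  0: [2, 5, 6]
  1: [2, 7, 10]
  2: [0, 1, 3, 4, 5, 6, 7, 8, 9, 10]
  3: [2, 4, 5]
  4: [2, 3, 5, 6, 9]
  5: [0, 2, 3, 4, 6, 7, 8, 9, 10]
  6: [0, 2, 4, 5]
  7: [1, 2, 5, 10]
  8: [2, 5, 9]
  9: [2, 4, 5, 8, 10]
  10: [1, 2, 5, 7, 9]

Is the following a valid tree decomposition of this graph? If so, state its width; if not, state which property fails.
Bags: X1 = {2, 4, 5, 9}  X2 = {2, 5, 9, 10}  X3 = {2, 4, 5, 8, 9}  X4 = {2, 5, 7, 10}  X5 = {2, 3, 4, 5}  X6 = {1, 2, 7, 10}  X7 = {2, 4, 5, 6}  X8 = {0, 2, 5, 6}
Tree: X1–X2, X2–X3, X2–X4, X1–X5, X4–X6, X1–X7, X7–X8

No — bags containing vertex 4 are not connected in the tree.

A tree decomposition must satisfy three properties: every vertex lies in some bag; for every edge, both endpoints lie together in some bag; and for every vertex, the bags containing it form a connected subtree. Here bags containing vertex 4 are not connected in the tree, so the decomposition is invalid.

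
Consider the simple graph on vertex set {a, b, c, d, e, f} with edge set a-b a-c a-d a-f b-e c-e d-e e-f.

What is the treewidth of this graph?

A width-2 tree decomposition is:
Bags: B1 = {a, b, e}  B2 = {a, e, f}  B3 = {a, d, e}  B4 = {a, c, e}
Tree: B1–B2, B2–B3, B3–B4
Each bag holds 3 vertices, so the decomposition has width 2, which upper-bounds the treewidth. Since b–e–f–a–b is a cycle in G, G is not acyclic. Forests are exactly the graphs of treewidth ≤ 1, so tw(G) ≥ 2. Therefore the treewidth is 2.

2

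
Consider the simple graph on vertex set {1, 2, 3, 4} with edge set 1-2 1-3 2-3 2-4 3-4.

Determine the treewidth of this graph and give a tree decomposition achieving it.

Treewidth 2.
One such decomposition:
Bags: B1 = {2, 3, 4}  B2 = {1, 2, 3}
Tree: B1–B2

The largest bag has 3 vertices, giving width 2; this decomposition certifies tw(G) ≤ 2. On the other hand G contains the 3-clique {1, 2, 3}. A clique must lie in a single bag of any decomposition, so no decomposition can have width below 2. Hence tw(G) = 2 exactly.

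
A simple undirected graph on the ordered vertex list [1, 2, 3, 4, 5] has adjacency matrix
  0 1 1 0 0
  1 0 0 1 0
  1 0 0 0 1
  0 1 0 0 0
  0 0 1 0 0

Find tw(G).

1

A width-1 tree decomposition is:
Bags: B1 = {2, 4}  B2 = {1, 2}  B3 = {1, 3}  B4 = {3, 5}
Tree: B1–B2, B2–B3, B3–B4
The largest bag has 2 vertices, giving width 1; this decomposition certifies tw(G) ≤ 1. G has an edge, so its treewidth is at least 1. The upper and lower bounds meet at 1, so that is the treewidth.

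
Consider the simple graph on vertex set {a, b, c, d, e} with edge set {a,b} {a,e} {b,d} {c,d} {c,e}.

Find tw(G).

A width-2 tree decomposition is:
Bags: B1 = {a, b, d}  B2 = {a, c, d}  B3 = {a, c, e}
Tree: B1–B2, B2–B3
The largest bag has 3 vertices, giving width 2; this decomposition certifies tw(G) ≤ 2. The edges a–b–d–c–e–a form a cycle, so G is not a tree and its treewidth is at least 2. The upper and lower bounds meet at 2, so that is the treewidth.

2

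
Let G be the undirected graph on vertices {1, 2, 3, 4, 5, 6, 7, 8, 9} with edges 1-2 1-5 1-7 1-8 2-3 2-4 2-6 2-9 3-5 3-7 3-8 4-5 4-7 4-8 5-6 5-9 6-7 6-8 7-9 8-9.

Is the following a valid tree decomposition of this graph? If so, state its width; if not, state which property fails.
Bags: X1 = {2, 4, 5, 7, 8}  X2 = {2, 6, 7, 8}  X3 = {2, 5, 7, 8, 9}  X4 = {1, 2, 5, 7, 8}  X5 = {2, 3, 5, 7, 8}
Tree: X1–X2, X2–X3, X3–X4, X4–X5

No — edge (5,6) lies in no bag.

A tree decomposition must satisfy three properties: every vertex lies in some bag; for every edge, both endpoints lie together in some bag; and for every vertex, the bags containing it form a connected subtree. Here edge (5,6) lies in no bag, so the decomposition is invalid.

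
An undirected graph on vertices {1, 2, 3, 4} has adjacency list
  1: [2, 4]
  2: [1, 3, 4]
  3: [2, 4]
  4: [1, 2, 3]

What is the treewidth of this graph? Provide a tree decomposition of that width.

Every bag has size at most 3, so the width is 3 − 1 = 2 and tw(G) ≤ 2. For the lower bound, the 3 vertices {1, 2, 4} are pairwise adjacent, and any tree decomposition puts a clique entirely inside one bag — forcing width ≥ 2. Combining the bounds, tw(G) = 2.

Treewidth 2.
One optimal decomposition is:
Bags: B1 = {1, 2, 4}  B2 = {2, 3, 4}
Tree: B1–B2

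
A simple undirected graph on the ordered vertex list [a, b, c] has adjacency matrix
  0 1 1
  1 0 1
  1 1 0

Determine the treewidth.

2

A width-2 tree decomposition is:
Bags: B1 = {a, b, c}
Tree: (single bag)
With just one bag of size 3, the width is 3 − 1 = 2, so tw(G) ≤ 2. For the lower bound, the 3 vertices {a, b, c} are pairwise adjacent, and any tree decomposition puts a clique entirely inside one bag — forcing width ≥ 2. Hence tw(G) = 2 exactly.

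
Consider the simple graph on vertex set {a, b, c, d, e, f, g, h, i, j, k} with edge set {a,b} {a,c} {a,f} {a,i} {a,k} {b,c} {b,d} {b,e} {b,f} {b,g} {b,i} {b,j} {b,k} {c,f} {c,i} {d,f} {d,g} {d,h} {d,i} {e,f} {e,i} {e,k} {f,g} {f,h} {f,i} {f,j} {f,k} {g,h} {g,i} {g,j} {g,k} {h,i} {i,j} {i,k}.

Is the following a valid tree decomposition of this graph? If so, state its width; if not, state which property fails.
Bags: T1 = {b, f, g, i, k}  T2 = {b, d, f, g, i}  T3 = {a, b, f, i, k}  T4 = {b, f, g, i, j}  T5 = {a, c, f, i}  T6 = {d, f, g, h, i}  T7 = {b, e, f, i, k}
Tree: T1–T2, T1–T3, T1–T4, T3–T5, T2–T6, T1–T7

A tree decomposition must satisfy three properties: every vertex lies in some bag; for every edge, both endpoints lie together in some bag; and for every vertex, the bags containing it form a connected subtree. Here edge (b,c) lies in no bag, so the decomposition is invalid.

No — edge (b,c) lies in no bag.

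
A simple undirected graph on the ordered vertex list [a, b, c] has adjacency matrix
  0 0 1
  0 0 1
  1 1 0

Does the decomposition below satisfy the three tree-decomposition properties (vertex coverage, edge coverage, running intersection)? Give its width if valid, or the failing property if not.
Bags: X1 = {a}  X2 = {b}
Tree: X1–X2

A tree decomposition must satisfy three properties: every vertex lies in some bag; for every edge, both endpoints lie together in some bag; and for every vertex, the bags containing it form a connected subtree. Here vertex c appears in no bag, so the decomposition is invalid.

No — vertex c appears in no bag.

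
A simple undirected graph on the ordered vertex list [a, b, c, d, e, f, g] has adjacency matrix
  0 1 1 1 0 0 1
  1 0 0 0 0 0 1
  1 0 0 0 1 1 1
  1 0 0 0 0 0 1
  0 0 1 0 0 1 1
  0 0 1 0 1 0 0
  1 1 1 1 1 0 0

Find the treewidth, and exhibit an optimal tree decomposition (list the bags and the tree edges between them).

Treewidth 2.
One such decomposition:
Bags: B1 = {c, e, f}  B2 = {c, e, g}  B3 = {a, c, g}  B4 = {a, d, g}  B5 = {a, b, g}
Tree: B1–B2, B2–B3, B3–B4, B4–B5

Every bag has size at most 3, so the width is 3 − 1 = 2 and tw(G) ≤ 2. For the lower bound, the 3 vertices {c, e, g} are pairwise adjacent, and any tree decomposition puts a clique entirely inside one bag — forcing width ≥ 2. Combining the bounds, tw(G) = 2.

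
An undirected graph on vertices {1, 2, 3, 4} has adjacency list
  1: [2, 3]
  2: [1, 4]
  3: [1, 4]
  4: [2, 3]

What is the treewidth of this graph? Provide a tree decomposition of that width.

Every bag has size at most 3, so the width is 3 − 1 = 2 and tw(G) ≤ 2. The edges 2–4–3–1–2 form a cycle, so G is not a tree and its treewidth is at least 2. Therefore the treewidth is 2.

Treewidth 2.
One such decomposition:
Bags: B1 = {2, 3, 4}  B2 = {1, 2, 3}
Tree: B1–B2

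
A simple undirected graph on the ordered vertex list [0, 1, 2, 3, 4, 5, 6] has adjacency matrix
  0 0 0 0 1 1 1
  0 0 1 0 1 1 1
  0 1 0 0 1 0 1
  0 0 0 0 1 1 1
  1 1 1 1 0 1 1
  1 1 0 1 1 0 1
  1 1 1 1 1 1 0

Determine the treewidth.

3

A width-3 tree decomposition is:
Bags: B1 = {3, 4, 5, 6}  B2 = {1, 4, 5, 6}  B3 = {1, 2, 4, 6}  B4 = {0, 4, 5, 6}
Tree: B1–B2, B2–B3, B2–B4
The largest bag has 4 vertices, giving width 3; this decomposition certifies tw(G) ≤ 3. For the lower bound, the 4 vertices {1, 2, 4, 6} are pairwise adjacent, and any tree decomposition puts a clique entirely inside one bag — forcing width ≥ 3. The upper and lower bounds meet at 3, so that is the treewidth.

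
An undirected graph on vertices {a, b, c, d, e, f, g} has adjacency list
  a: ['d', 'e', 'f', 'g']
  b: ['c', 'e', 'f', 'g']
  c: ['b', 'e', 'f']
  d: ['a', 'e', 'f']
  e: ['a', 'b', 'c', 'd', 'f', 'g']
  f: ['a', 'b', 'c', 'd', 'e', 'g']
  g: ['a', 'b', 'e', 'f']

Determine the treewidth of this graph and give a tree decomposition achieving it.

Treewidth 3.
One such decomposition:
Bags: B1 = {a, d, e, f}  B2 = {a, e, f, g}  B3 = {b, e, f, g}  B4 = {b, c, e, f}
Tree: B1–B2, B2–B3, B3–B4

The largest bag has 4 vertices, giving width 3; this decomposition certifies tw(G) ≤ 3. For the lower bound, the 4 vertices {a, d, e, f} are pairwise adjacent, and any tree decomposition puts a clique entirely inside one bag — forcing width ≥ 3. Hence tw(G) = 3 exactly.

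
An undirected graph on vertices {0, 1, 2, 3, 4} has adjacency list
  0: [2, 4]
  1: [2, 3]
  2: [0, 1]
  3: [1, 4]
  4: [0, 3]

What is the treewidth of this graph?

A width-2 tree decomposition is:
Bags: B1 = {1, 3, 4}  B2 = {0, 1, 4}  B3 = {0, 1, 2}
Tree: B1–B2, B2–B3
Each bag holds 3 vertices, so the decomposition has width 2, which upper-bounds the treewidth. The edges 1–3–4–0–2–1 form a cycle, so G is not a tree and its treewidth is at least 2. Combining the bounds, tw(G) = 2.

2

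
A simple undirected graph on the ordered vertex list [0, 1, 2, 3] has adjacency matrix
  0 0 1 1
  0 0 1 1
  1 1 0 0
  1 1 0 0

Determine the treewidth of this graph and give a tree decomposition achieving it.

Treewidth 2.
One such decomposition:
Bags: B1 = {0, 1, 3}  B2 = {0, 1, 2}
Tree: B1–B2

The largest bag has 3 vertices, giving width 2; this decomposition certifies tw(G) ≤ 2. The edges 1–3–0–2–1 form a cycle, so G is not a tree and its treewidth is at least 2. Combining the bounds, tw(G) = 2.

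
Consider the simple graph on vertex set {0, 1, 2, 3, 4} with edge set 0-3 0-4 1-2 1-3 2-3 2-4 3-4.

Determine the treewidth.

A width-2 tree decomposition is:
Bags: B1 = {2, 3, 4}  B2 = {0, 3, 4}  B3 = {1, 2, 3}
Tree: B1–B2, B1–B3
Every bag has size at most 3, so the width is 3 − 1 = 2 and tw(G) ≤ 2. For the lower bound, the 3 vertices {0, 3, 4} are pairwise adjacent, and any tree decomposition puts a clique entirely inside one bag — forcing width ≥ 2. Hence tw(G) = 2 exactly.

2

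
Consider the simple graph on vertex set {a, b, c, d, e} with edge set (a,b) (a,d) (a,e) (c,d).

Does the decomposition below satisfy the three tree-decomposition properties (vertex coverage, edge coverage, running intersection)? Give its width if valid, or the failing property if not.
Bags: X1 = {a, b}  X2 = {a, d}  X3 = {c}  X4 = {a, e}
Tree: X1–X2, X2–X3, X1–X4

A tree decomposition must satisfy three properties: every vertex lies in some bag; for every edge, both endpoints lie together in some bag; and for every vertex, the bags containing it form a connected subtree. Here edge (d,c) lies in no bag, so the decomposition is invalid.

No — edge (d,c) lies in no bag.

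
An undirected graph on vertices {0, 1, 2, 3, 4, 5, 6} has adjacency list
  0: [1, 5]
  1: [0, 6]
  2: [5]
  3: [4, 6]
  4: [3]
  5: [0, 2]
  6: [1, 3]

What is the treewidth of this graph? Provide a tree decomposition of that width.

Treewidth 1.
One such decomposition:
Bags: B1 = {3, 4}  B2 = {3, 6}  B3 = {1, 6}  B4 = {0, 1}  B5 = {0, 5}  B6 = {2, 5}
Tree: B1–B2, B2–B3, B3–B4, B4–B5, B5–B6

The largest bag has 2 vertices, giving width 1; this decomposition certifies tw(G) ≤ 1. Since G has at least one edge (e.g. 4–3), it is not an edgeless graph, so tw(G) ≥ 1. The upper and lower bounds meet at 1, so that is the treewidth.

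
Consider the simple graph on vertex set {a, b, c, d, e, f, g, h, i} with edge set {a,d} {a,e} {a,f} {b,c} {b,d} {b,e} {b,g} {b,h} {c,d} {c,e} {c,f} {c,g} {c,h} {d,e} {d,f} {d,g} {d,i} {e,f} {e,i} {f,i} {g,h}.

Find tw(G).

3

A width-3 tree decomposition is:
Bags: B1 = {b, c, d, e}  B2 = {b, c, d, g}  B3 = {c, d, e, f}  B4 = {d, e, f, i}  B5 = {b, c, g, h}  B6 = {a, d, e, f}
Tree: B1–B2, B1–B3, B3–B4, B2–B5, B3–B6
Every bag has size at most 4, so the width is 4 − 1 = 3 and tw(G) ≤ 3. On the other hand G contains the 4-clique {b, c, d, g}. A clique must lie in a single bag of any decomposition, so no decomposition can have width below 3. Therefore the treewidth is 3.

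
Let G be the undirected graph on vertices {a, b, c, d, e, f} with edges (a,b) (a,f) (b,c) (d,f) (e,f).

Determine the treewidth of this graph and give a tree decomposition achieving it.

Treewidth 1.
One such decomposition:
Bags: B1 = {b, c}  B2 = {a, b}  B3 = {a, f}  B4 = {e, f}  B5 = {d, f}
Tree: B1–B2, B2–B3, B3–B4, B3–B5

Every bag has size at most 2, so the width is 2 − 1 = 1 and tw(G) ≤ 1. G has an edge, so its treewidth is at least 1. Hence tw(G) = 1 exactly.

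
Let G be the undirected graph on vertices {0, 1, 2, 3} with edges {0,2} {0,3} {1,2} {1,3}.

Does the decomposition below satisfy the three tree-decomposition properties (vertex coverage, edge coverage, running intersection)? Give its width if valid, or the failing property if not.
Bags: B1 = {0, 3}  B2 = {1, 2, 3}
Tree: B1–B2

A tree decomposition must satisfy three properties: every vertex lies in some bag; for every edge, both endpoints lie together in some bag; and for every vertex, the bags containing it form a connected subtree. Here edge (2,0) lies in no bag, so the decomposition is invalid.

No — edge (2,0) lies in no bag.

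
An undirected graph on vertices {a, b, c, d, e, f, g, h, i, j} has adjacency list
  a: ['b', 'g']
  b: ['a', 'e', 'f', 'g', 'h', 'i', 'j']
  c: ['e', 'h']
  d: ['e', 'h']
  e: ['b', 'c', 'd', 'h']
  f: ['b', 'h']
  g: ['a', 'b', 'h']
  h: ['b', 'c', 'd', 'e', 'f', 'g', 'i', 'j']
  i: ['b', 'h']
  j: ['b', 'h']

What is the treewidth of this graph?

A width-2 tree decomposition is:
Bags: B1 = {b, g, h}  B2 = {b, e, h}  B3 = {d, e, h}  B4 = {c, e, h}  B5 = {b, h, i}  B6 = {b, f, h}  B7 = {a, b, g}  B8 = {b, h, j}
Tree: B1–B2, B2–B3, B2–B4, B2–B5, B2–B6, B1–B7, B5–B8
The largest bag has 3 vertices, giving width 2; this decomposition certifies tw(G) ≤ 2. Conversely, {d, e, h} is a clique of size 3, and the vertices of any clique must share a bag in every tree decomposition; so some bag has ≥ 3 vertices and tw(G) ≥ 2. The upper and lower bounds meet at 2, so that is the treewidth.

2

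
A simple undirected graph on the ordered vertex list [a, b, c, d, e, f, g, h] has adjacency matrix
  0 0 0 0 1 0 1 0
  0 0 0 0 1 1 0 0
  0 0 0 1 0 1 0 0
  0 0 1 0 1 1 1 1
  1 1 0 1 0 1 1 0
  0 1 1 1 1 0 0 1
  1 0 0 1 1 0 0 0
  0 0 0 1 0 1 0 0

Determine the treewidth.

A width-2 tree decomposition is:
Bags: B1 = {d, e, f}  B2 = {d, e, g}  B3 = {a, e, g}  B4 = {b, e, f}  B5 = {d, f, h}  B6 = {c, d, f}
Tree: B1–B2, B2–B3, B1–B4, B1–B5, B5–B6
The largest bag has 3 vertices, giving width 2; this decomposition certifies tw(G) ≤ 2. On the other hand G contains the 3-clique {d, e, g}. A clique must lie in a single bag of any decomposition, so no decomposition can have width below 2. Hence tw(G) = 2 exactly.

2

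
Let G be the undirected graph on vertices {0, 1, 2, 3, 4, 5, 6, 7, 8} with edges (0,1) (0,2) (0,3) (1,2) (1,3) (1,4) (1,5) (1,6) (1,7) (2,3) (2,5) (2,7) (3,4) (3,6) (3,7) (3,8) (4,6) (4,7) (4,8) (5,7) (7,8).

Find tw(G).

3

A width-3 tree decomposition is:
Bags: B1 = {1, 2, 3, 7}  B2 = {1, 3, 4, 7}  B3 = {1, 3, 4, 6}  B4 = {1, 2, 5, 7}  B5 = {0, 1, 2, 3}  B6 = {3, 4, 7, 8}
Tree: B1–B2, B2–B3, B1–B4, B1–B5, B2–B6
Each bag holds 4 vertices, so the decomposition has width 3, which upper-bounds the treewidth. On the other hand G contains the 4-clique {3, 4, 7, 8}. A clique must lie in a single bag of any decomposition, so no decomposition can have width below 3. Hence tw(G) = 3 exactly.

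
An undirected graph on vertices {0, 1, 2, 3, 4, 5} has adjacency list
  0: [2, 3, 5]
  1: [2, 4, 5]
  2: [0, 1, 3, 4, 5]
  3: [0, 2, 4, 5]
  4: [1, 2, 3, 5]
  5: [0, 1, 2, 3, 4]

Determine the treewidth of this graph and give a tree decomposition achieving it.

Each bag holds 4 vertices, so the decomposition has width 3, which upper-bounds the treewidth. Conversely, {1, 2, 4, 5} is a clique of size 4, and the vertices of any clique must share a bag in every tree decomposition; so some bag has ≥ 4 vertices and tw(G) ≥ 3. Combining the bounds, tw(G) = 3.

Treewidth 3.
One such decomposition:
Bags: B1 = {2, 3, 4, 5}  B2 = {1, 2, 4, 5}  B3 = {0, 2, 3, 5}
Tree: B1–B2, B1–B3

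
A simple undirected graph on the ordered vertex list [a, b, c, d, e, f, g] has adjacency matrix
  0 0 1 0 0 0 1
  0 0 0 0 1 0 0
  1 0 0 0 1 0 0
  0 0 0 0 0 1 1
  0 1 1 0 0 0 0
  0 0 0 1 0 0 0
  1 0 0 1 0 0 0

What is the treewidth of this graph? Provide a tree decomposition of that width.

Every bag has size at most 2, so the width is 2 − 1 = 1 and tw(G) ≤ 1. G has an edge, so its treewidth is at least 1. Therefore the treewidth is 1.

Treewidth 1.
Bags: B1 = {d, f}  B2 = {d, g}  B3 = {a, g}  B4 = {a, c}  B5 = {c, e}  B6 = {b, e}
Tree: B1–B2, B2–B3, B3–B4, B4–B5, B5–B6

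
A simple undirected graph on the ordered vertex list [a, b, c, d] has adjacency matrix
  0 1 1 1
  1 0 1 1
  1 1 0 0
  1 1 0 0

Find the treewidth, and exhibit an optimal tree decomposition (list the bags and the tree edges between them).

Treewidth 2.
One optimal decomposition is:
Bags: B1 = {a, b, c}  B2 = {a, b, d}
Tree: B1–B2

Each bag holds 3 vertices, so the decomposition has width 2, which upper-bounds the treewidth. On the other hand G contains the 3-clique {a, b, d}. A clique must lie in a single bag of any decomposition, so no decomposition can have width below 2. Combining the bounds, tw(G) = 2.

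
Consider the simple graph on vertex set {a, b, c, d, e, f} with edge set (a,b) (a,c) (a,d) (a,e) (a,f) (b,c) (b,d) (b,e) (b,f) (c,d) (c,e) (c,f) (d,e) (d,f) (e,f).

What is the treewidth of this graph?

5

A width-5 tree decomposition is:
Bags: B1 = {a, b, c, d, e, f}
Tree: (single bag)
With just one bag of size 6, the width is 6 − 1 = 5, so tw(G) ≤ 5. Conversely, {a, b, c, d, e, f} is a clique of size 6, and the vertices of any clique must share a bag in every tree decomposition; so some bag has ≥ 6 vertices and tw(G) ≥ 5. Therefore the treewidth is 5.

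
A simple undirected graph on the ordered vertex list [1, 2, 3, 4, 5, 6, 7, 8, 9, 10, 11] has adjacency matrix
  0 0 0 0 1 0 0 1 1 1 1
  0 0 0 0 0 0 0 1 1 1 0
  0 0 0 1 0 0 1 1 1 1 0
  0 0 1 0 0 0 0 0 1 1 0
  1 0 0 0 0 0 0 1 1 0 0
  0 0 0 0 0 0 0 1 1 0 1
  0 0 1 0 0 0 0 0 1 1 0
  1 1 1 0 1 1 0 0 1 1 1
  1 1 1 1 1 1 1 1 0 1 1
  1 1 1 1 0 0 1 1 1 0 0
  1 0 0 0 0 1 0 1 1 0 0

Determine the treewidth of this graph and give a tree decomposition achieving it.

Treewidth 3.
One optimal decomposition is:
Bags: B1 = {3, 8, 9, 10}  B2 = {3, 7, 9, 10}  B3 = {1, 8, 9, 10}  B4 = {1, 8, 9, 11}  B5 = {1, 5, 8, 9}  B6 = {3, 4, 9, 10}  B7 = {6, 8, 9, 11}  B8 = {2, 8, 9, 10}
Tree: B1–B2, B1–B3, B3–B4, B3–B5, B2–B6, B4–B7, B1–B8

Each bag holds 4 vertices, so the decomposition has width 3, which upper-bounds the treewidth. On the other hand G contains the 4-clique {1, 8, 9, 10}. A clique must lie in a single bag of any decomposition, so no decomposition can have width below 3. The upper and lower bounds meet at 3, so that is the treewidth.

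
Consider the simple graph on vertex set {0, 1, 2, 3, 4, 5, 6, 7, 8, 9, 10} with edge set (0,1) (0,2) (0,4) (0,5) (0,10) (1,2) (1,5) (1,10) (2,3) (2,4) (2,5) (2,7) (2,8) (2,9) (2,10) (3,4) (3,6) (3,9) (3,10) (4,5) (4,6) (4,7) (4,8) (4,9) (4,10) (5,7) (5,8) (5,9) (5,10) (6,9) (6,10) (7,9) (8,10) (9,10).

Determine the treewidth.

A width-4 tree decomposition is:
Bags: B1 = {0, 2, 4, 5, 10}  B2 = {2, 4, 5, 9, 10}  B3 = {2, 4, 5, 8, 10}  B4 = {2, 4, 5, 7, 9}  B5 = {2, 3, 4, 9, 10}  B6 = {0, 1, 2, 5, 10}  B7 = {3, 4, 6, 9, 10}
Tree: B1–B2, B1–B3, B2–B4, B2–B5, B1–B6, B5–B7
Each bag holds 5 vertices, so the decomposition has width 4, which upper-bounds the treewidth. Conversely, {0, 1, 2, 5, 10} is a clique of size 5, and the vertices of any clique must share a bag in every tree decomposition; so some bag has ≥ 5 vertices and tw(G) ≥ 4. Combining the bounds, tw(G) = 4.

4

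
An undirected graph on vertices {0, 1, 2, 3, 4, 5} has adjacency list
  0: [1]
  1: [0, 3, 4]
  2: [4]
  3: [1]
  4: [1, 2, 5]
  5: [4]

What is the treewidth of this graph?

1

A width-1 tree decomposition is:
Bags: B1 = {1, 4}  B2 = {0, 1}  B3 = {1, 3}  B4 = {4, 5}  B5 = {2, 4}
Tree: B1–B2, B1–B3, B1–B4, B1–B5
The largest bag has 2 vertices, giving width 1; this decomposition certifies tw(G) ≤ 1. Any graph with an edge has treewidth ≥ 1, and G has the edge 1–4. Combining the bounds, tw(G) = 1.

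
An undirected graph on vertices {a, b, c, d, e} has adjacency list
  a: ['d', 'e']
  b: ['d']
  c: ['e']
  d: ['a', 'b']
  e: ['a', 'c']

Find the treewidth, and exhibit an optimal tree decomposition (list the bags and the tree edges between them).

Every bag has size at most 2, so the width is 2 − 1 = 1 and tw(G) ≤ 1. Any graph with an edge has treewidth ≥ 1, and G has the edge e–a. The upper and lower bounds meet at 1, so that is the treewidth.

Treewidth 1.
One such decomposition:
Bags: B1 = {a, e}  B2 = {c, e}  B3 = {a, d}  B4 = {b, d}
Tree: B1–B2, B1–B3, B3–B4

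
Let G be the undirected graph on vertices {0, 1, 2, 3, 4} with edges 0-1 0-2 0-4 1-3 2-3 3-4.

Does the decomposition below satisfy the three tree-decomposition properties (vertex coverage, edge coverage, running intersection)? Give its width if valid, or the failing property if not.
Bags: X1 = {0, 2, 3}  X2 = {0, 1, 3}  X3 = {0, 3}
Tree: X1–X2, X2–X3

No — vertex 4 appears in no bag.

A tree decomposition must satisfy three properties: every vertex lies in some bag; for every edge, both endpoints lie together in some bag; and for every vertex, the bags containing it form a connected subtree. Here vertex 4 appears in no bag, so the decomposition is invalid.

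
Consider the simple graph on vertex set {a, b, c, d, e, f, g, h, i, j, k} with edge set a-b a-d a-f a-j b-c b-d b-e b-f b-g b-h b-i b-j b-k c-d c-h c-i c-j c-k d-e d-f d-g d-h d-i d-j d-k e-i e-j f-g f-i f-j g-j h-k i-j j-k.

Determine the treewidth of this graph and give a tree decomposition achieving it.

Each bag holds 5 vertices, so the decomposition has width 4, which upper-bounds the treewidth. For the lower bound, the 5 vertices {b, d, e, i, j} are pairwise adjacent, and any tree decomposition puts a clique entirely inside one bag — forcing width ≥ 4. The upper and lower bounds meet at 4, so that is the treewidth.

Treewidth 4.
One such decomposition:
Bags: B1 = {b, d, f, i, j}  B2 = {b, c, d, i, j}  B3 = {a, b, d, f, j}  B4 = {b, c, d, j, k}  B5 = {b, c, d, h, k}  B6 = {b, d, e, i, j}  B7 = {b, d, f, g, j}
Tree: B1–B2, B1–B3, B2–B4, B4–B5, B2–B6, B3–B7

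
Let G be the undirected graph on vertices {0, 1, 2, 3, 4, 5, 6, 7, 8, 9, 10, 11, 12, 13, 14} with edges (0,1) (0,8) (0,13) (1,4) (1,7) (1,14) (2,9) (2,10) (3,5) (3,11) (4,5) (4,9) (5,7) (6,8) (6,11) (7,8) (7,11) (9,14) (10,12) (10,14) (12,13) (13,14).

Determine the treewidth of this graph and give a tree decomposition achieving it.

Treewidth 3.
One optimal decomposition is:
Bags: B1 = {2, 9, 10, 12}  B2 = {9, 10, 12, 14}  B3 = {9, 12, 13, 14}  B4 = {4, 9, 13, 14}  B5 = {1, 4, 13, 14}  B6 = {0, 1, 4, 13}  B7 = {0, 1, 4, 5}  B8 = {0, 1, 5, 7}  B9 = {0, 5, 7, 8}  B10 = {3, 5, 7, 8}  B11 = {3, 7, 8, 11}  B12 = {3, 6, 8, 11}
Tree: B1–B2, B2–B3, B3–B4, B4–B5, B5–B6, B6–B7, B7–B8, B8–B9, B9–B10, B10–B11, B11–B12

Every bag has size at most 4, so the width is 4 − 1 = 3 and tw(G) ≤ 3. For the lower bound: the 4 vertex sets {2,10,12}, {9}, {14}, {0,1,4,13} are disjoint, each induces a connected subgraph, and every pair is joined by at least one edge of G. Contracting each set to a single vertex therefore yields K_{4} as a minor, and since treewidth is minor-monotone, tw(G) ≥ tw(K_{4}) = 3. Therefore the treewidth is 3.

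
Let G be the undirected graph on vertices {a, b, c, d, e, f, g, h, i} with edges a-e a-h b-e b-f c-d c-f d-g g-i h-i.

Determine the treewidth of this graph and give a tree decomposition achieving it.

Treewidth 2.
One optimal decomposition is:
Bags: B1 = {g, h, i}  B2 = {d, g, h}  B3 = {c, d, h}  B4 = {c, f, h}  B5 = {b, f, h}  B6 = {b, e, h}  B7 = {a, e, h}
Tree: B1–B2, B2–B3, B3–B4, B4–B5, B5–B6, B6–B7

The largest bag has 3 vertices, giving width 2; this decomposition certifies tw(G) ≤ 2. Since h–i–g–d–c–f–b–e–a–h is a cycle in G, G is not acyclic. Forests are exactly the graphs of treewidth ≤ 1, so tw(G) ≥ 2. Combining the bounds, tw(G) = 2.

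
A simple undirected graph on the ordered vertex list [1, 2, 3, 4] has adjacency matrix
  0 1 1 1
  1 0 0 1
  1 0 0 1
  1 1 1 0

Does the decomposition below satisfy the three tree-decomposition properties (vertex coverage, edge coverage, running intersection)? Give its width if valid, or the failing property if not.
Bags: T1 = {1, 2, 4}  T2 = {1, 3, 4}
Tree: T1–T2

Vertex coverage: the bags together contain {1, 2, 3, 4}, the full vertex set. Edge coverage: each edge of G has both endpoints in at least one bag. Running intersection: for every vertex, the bags containing it form a connected subtree. All three properties hold, so this is a valid tree decomposition of width max|bag| − 1 = 2, and hence tw(G) ≤ 2.

Yes; width 2.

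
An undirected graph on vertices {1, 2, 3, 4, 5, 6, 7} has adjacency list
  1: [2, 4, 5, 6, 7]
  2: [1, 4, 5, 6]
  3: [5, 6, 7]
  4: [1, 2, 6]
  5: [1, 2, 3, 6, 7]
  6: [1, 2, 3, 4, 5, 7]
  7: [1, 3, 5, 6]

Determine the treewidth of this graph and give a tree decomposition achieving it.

Treewidth 3.
One optimal decomposition is:
Bags: B1 = {1, 5, 6, 7}  B2 = {1, 2, 5, 6}  B3 = {3, 5, 6, 7}  B4 = {1, 2, 4, 6}
Tree: B1–B2, B1–B3, B2–B4

Every bag has size at most 4, so the width is 4 − 1 = 3 and tw(G) ≤ 3. Conversely, {1, 2, 4, 6} is a clique of size 4, and the vertices of any clique must share a bag in every tree decomposition; so some bag has ≥ 4 vertices and tw(G) ≥ 3. Hence tw(G) = 3 exactly.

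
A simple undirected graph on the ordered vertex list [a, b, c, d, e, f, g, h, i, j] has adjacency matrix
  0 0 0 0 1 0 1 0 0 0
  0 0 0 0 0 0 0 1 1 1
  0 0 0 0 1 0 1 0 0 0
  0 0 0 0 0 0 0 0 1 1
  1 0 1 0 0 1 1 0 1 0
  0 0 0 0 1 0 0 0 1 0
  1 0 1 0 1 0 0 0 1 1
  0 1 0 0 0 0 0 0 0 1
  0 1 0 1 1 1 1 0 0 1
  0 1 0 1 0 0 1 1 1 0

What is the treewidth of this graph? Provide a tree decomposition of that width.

Each bag holds 3 vertices, so the decomposition has width 2, which upper-bounds the treewidth. For the lower bound, the 3 vertices {b, h, j} are pairwise adjacent, and any tree decomposition puts a clique entirely inside one bag — forcing width ≥ 2. Hence tw(G) = 2 exactly.

Treewidth 2.
Bags: B1 = {g, i, j}  B2 = {b, i, j}  B3 = {e, g, i}  B4 = {a, e, g}  B5 = {b, h, j}  B6 = {d, i, j}  B7 = {c, e, g}  B8 = {e, f, i}
Tree: B1–B2, B1–B3, B3–B4, B2–B5, B1–B6, B4–B7, B3–B8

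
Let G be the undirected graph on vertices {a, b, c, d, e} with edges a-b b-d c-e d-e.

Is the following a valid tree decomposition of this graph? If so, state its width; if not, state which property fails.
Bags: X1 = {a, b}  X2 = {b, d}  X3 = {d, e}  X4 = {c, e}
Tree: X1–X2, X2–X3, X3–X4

Yes; width 1.

Every vertex of G appears in some bag (union = {a, b, c, d, e}); every edge is covered by a bag; and for each vertex v the set of bags containing v is connected in the bag tree. The decomposition is therefore valid. The largest bag has 2 vertices, so the width is 1.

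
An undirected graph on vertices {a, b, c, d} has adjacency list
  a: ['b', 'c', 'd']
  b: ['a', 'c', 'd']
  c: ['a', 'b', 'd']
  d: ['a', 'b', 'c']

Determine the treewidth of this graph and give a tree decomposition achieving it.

With just one bag of size 4, the width is 4 − 1 = 3, so tw(G) ≤ 3. On the other hand G contains the 4-clique {a, b, c, d}. A clique must lie in a single bag of any decomposition, so no decomposition can have width below 3. Combining the bounds, tw(G) = 3.

Treewidth 3.
One such decomposition:
Bags: B1 = {a, b, c, d}
Tree: (single bag)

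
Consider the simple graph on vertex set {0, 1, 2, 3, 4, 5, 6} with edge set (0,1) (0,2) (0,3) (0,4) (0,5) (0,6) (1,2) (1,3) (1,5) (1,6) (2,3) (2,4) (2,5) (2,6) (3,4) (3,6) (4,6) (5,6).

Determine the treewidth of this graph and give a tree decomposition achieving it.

Treewidth 4.
Bags: B1 = {0, 1, 2, 3, 6}  B2 = {0, 2, 3, 4, 6}  B3 = {0, 1, 2, 5, 6}
Tree: B1–B2, B1–B3

Each bag holds 5 vertices, so the decomposition has width 4, which upper-bounds the treewidth. On the other hand G contains the 5-clique {0, 1, 2, 3, 6}. A clique must lie in a single bag of any decomposition, so no decomposition can have width below 4. The upper and lower bounds meet at 4, so that is the treewidth.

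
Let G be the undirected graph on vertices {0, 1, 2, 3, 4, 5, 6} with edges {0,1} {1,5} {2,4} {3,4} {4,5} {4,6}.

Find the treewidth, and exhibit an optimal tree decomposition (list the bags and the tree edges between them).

Treewidth 1.
Bags: B1 = {4, 5}  B2 = {3, 4}  B3 = {1, 5}  B4 = {2, 4}  B5 = {4, 6}  B6 = {0, 1}
Tree: B1–B2, B1–B3, B1–B4, B2–B5, B3–B6

Every bag has size at most 2, so the width is 2 − 1 = 1 and tw(G) ≤ 1. G has an edge, so its treewidth is at least 1. Combining the bounds, tw(G) = 1.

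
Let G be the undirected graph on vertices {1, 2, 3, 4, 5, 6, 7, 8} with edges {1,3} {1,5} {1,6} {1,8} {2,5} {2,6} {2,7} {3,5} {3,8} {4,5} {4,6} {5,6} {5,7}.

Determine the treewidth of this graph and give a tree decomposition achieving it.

The largest bag has 3 vertices, giving width 2; this decomposition certifies tw(G) ≤ 2. Conversely, {1, 3, 8} is a clique of size 3, and the vertices of any clique must share a bag in every tree decomposition; so some bag has ≥ 3 vertices and tw(G) ≥ 2. Combining the bounds, tw(G) = 2.

Treewidth 2.
One optimal decomposition is:
Bags: B1 = {1, 5, 6}  B2 = {2, 5, 6}  B3 = {4, 5, 6}  B4 = {1, 3, 5}  B5 = {1, 3, 8}  B6 = {2, 5, 7}
Tree: B1–B2, B2–B3, B1–B4, B4–B5, B2–B6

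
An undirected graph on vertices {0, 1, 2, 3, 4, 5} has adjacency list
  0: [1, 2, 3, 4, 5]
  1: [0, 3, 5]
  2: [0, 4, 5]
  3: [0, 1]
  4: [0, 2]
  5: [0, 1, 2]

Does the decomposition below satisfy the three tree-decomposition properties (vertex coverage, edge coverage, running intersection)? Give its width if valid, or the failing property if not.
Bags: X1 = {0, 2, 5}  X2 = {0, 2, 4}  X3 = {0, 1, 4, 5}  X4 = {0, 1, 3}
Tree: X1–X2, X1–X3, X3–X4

No — bags containing vertex 4 are not connected in the tree.

A tree decomposition must satisfy three properties: every vertex lies in some bag; for every edge, both endpoints lie together in some bag; and for every vertex, the bags containing it form a connected subtree. Here bags containing vertex 4 are not connected in the tree, so the decomposition is invalid.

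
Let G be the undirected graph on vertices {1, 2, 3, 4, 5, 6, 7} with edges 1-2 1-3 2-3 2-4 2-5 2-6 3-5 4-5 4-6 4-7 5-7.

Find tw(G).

2

A width-2 tree decomposition is:
Bags: B1 = {2, 3, 5}  B2 = {1, 2, 3}  B3 = {2, 4, 5}  B4 = {4, 5, 7}  B5 = {2, 4, 6}
Tree: B1–B2, B1–B3, B3–B4, B3–B5
Each bag holds 3 vertices, so the decomposition has width 2, which upper-bounds the treewidth. On the other hand G contains the 3-clique {1, 2, 3}. A clique must lie in a single bag of any decomposition, so no decomposition can have width below 2. Therefore the treewidth is 2.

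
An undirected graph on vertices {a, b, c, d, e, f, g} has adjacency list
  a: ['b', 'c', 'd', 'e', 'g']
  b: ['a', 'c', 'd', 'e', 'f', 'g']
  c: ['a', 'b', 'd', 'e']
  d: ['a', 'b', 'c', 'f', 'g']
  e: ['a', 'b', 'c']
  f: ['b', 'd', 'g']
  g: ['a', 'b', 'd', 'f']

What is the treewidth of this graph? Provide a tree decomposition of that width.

Treewidth 3.
Bags: B1 = {a, b, d, g}  B2 = {a, b, c, d}  B3 = {a, b, c, e}  B4 = {b, d, f, g}
Tree: B1–B2, B2–B3, B1–B4

The largest bag has 4 vertices, giving width 3; this decomposition certifies tw(G) ≤ 3. On the other hand G contains the 4-clique {b, d, f, g}. A clique must lie in a single bag of any decomposition, so no decomposition can have width below 3. Therefore the treewidth is 3.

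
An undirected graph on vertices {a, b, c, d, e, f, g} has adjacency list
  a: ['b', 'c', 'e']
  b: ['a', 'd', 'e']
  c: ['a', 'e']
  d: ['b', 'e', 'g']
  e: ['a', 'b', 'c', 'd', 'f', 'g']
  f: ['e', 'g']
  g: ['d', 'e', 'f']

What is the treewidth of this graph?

A width-2 tree decomposition is:
Bags: B1 = {b, d, e}  B2 = {d, e, g}  B3 = {e, f, g}  B4 = {a, b, e}  B5 = {a, c, e}
Tree: B1–B2, B2–B3, B1–B4, B4–B5
Every bag has size at most 3, so the width is 3 − 1 = 2 and tw(G) ≤ 2. For the lower bound, the 3 vertices {d, e, g} are pairwise adjacent, and any tree decomposition puts a clique entirely inside one bag — forcing width ≥ 2. The upper and lower bounds meet at 2, so that is the treewidth.

2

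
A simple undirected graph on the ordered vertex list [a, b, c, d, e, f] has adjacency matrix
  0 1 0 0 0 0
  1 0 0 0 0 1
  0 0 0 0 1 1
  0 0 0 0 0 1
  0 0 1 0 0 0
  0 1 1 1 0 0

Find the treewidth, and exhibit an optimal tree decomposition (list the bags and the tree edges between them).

Treewidth 1.
One such decomposition:
Bags: B1 = {b, f}  B2 = {c, f}  B3 = {d, f}  B4 = {a, b}  B5 = {c, e}
Tree: B1–B2, B1–B3, B1–B4, B2–B5

Every bag has size at most 2, so the width is 2 − 1 = 1 and tw(G) ≤ 1. Any graph with an edge has treewidth ≥ 1, and G has the edge f–b. The upper and lower bounds meet at 1, so that is the treewidth.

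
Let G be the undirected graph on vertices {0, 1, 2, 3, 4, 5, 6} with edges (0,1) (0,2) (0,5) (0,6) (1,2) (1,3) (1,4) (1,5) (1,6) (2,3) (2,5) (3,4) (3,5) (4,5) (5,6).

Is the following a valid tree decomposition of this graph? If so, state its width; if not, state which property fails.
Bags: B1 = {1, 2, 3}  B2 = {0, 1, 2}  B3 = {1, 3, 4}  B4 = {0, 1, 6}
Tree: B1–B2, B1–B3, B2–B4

No — vertex 5 appears in no bag.

A tree decomposition must satisfy three properties: every vertex lies in some bag; for every edge, both endpoints lie together in some bag; and for every vertex, the bags containing it form a connected subtree. Here vertex 5 appears in no bag, so the decomposition is invalid.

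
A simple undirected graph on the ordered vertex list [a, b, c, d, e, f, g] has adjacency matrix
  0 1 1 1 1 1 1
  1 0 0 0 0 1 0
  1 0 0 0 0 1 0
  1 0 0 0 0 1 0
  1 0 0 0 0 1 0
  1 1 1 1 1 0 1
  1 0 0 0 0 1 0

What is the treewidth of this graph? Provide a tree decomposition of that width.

The largest bag has 3 vertices, giving width 2; this decomposition certifies tw(G) ≤ 2. On the other hand G contains the 3-clique {a, d, f}. A clique must lie in a single bag of any decomposition, so no decomposition can have width below 2. The upper and lower bounds meet at 2, so that is the treewidth.

Treewidth 2.
Bags: B1 = {a, b, f}  B2 = {a, e, f}  B3 = {a, f, g}  B4 = {a, d, f}  B5 = {a, c, f}
Tree: B1–B2, B2–B3, B2–B4, B4–B5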